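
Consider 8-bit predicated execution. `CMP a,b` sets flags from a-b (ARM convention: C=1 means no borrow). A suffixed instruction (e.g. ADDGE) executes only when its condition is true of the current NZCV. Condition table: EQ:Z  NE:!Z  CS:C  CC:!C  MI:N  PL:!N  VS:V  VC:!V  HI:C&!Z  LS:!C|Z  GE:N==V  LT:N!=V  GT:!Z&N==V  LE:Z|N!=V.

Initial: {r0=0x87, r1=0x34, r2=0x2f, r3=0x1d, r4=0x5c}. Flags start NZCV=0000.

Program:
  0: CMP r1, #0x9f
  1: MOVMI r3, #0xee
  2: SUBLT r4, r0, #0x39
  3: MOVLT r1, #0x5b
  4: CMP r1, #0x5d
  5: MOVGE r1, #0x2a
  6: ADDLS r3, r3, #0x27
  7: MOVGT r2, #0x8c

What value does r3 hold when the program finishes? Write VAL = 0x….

[0] flags=1001 → (cmp)
[1] flags=1001 MI?T → r3=0xee
[2] flags=1001 LT?F → skip
[3] flags=1001 LT?F → skip
[4] flags=1000 → (cmp)
[5] flags=1000 GE?F → skip
[6] flags=1000 LS?T → r3=0x15
[7] flags=1000 GT?F → skip

VAL = 0x15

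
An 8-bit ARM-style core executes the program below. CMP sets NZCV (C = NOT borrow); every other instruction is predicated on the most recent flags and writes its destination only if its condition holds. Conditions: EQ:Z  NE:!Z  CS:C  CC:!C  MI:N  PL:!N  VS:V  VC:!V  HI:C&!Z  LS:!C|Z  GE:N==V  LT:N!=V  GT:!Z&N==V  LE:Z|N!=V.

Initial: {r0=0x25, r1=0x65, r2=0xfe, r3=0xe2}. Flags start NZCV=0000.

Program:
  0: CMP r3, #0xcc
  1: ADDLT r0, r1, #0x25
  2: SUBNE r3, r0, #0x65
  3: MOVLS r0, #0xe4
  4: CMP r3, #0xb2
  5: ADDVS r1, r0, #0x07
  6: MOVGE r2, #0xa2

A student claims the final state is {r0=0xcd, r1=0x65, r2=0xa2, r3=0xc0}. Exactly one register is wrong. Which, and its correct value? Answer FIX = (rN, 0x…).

FIX = (r0, 0x25)

0: ✓ CMP  NZCV=0010
1: · ADDLT
2: ✓ SUBNE  r3←0xc0
3: · MOVLS
4: ✓ CMP  NZCV=0010
5: · ADDVS
6: ✓ MOVGE  r2←0xa2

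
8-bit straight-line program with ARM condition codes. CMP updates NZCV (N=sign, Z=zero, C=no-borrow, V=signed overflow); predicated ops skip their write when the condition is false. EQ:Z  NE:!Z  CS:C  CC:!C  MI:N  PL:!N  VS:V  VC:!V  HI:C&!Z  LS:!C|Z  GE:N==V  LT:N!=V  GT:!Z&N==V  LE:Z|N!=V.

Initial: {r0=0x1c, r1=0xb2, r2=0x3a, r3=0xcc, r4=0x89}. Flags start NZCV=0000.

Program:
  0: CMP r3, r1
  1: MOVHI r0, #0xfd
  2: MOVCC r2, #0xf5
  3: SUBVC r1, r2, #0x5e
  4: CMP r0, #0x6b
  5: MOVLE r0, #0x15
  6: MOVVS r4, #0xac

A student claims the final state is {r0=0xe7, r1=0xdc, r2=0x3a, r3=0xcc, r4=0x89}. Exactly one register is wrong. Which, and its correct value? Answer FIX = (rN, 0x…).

0: ✓ CMP  NZCV=0010
1: ✓ MOVHI  r0←0xfd
2: · MOVCC
3: ✓ SUBVC  r1←0xdc
4: ✓ CMP  NZCV=1010
5: ✓ MOVLE  r0←0x15
6: · MOVVS

FIX = (r0, 0x15)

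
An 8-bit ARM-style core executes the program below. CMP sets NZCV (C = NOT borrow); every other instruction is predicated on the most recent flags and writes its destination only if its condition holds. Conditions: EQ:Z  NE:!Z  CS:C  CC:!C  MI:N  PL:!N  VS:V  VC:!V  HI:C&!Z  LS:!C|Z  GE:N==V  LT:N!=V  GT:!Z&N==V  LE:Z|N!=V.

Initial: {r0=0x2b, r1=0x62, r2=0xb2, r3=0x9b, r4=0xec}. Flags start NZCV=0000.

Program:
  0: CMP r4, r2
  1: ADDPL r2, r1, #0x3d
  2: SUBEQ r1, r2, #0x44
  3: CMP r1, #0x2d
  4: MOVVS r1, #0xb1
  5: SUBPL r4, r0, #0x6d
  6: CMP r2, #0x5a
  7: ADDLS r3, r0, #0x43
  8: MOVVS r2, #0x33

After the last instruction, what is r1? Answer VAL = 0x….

VAL = 0x62

[0] flags=0010 → (cmp)
[1] flags=0010 PL?T → r2=0x9f
[2] flags=0010 EQ?F → skip
[3] flags=0010 → (cmp)
[4] flags=0010 VS?F → skip
[5] flags=0010 PL?T → r4=0xbe
[6] flags=0011 → (cmp)
[7] flags=0011 LS?F → skip
[8] flags=0011 VS?T → r2=0x33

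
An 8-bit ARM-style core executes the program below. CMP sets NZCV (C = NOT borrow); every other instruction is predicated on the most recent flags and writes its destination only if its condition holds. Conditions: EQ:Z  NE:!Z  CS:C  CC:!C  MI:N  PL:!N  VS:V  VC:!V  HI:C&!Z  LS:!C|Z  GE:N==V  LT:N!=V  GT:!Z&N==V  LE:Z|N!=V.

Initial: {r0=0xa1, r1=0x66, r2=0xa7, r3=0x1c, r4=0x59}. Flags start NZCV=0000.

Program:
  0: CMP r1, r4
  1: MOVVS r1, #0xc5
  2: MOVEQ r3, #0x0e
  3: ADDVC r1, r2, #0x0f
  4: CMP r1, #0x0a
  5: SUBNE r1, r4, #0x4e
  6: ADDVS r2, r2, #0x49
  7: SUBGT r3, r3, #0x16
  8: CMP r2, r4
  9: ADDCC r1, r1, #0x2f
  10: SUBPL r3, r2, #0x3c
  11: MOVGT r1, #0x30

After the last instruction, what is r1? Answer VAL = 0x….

VAL = 0x0b

[0] flags=0010 → (cmp)
[1] flags=0010 VS?F → skip
[2] flags=0010 EQ?F → skip
[3] flags=0010 VC?T → r1=0xb6
[4] flags=1010 → (cmp)
[5] flags=1010 NE?T → r1=0x0b
[6] flags=1010 VS?F → skip
[7] flags=1010 GT?F → skip
[8] flags=0011 → (cmp)
[9] flags=0011 CC?F → skip
[10] flags=0011 PL?T → r3=0x6b
[11] flags=0011 GT?F → skip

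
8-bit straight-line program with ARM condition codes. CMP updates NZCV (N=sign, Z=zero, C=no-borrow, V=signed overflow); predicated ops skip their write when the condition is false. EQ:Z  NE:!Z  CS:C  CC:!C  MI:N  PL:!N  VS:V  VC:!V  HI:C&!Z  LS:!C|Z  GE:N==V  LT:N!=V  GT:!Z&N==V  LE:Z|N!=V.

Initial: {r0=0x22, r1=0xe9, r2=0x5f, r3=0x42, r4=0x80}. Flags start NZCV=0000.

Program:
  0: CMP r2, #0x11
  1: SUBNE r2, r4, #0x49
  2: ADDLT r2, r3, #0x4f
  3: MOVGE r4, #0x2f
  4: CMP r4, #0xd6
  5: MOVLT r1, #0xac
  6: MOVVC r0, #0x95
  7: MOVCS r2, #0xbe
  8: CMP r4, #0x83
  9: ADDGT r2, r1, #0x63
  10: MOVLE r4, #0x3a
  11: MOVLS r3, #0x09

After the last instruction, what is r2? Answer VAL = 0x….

[0] flags=0010 → (cmp)
[1] flags=0010 NE?T → r2=0x37
[2] flags=0010 LT?F → skip
[3] flags=0010 GE?T → r4=0x2f
[4] flags=0000 → (cmp)
[5] flags=0000 LT?F → skip
[6] flags=0000 VC?T → r0=0x95
[7] flags=0000 CS?F → skip
[8] flags=1001 → (cmp)
[9] flags=1001 GT?T → r2=0x4c
[10] flags=1001 LE?F → skip
[11] flags=1001 LS?T → r3=0x09

VAL = 0x4c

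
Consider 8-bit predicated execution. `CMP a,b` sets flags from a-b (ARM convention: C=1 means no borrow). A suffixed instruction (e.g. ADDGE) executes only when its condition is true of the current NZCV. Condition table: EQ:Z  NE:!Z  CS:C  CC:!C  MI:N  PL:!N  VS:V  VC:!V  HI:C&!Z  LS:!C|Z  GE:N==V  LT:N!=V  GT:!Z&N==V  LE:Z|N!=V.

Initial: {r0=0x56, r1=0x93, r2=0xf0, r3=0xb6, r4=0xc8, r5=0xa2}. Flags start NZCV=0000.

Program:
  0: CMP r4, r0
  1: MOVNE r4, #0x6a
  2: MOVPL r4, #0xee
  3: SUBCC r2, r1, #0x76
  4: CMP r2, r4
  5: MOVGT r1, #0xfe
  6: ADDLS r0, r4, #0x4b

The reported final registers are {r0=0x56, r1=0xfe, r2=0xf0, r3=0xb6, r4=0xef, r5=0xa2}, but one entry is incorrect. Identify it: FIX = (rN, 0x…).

0: ✓ CMP  NZCV=0011
1: ✓ MOVNE  r4←0x6a
2: ✓ MOVPL  r4←0xee
3: · SUBCC
4: ✓ CMP  NZCV=0010
5: ✓ MOVGT  r1←0xfe
6: · ADDLS

FIX = (r4, 0xee)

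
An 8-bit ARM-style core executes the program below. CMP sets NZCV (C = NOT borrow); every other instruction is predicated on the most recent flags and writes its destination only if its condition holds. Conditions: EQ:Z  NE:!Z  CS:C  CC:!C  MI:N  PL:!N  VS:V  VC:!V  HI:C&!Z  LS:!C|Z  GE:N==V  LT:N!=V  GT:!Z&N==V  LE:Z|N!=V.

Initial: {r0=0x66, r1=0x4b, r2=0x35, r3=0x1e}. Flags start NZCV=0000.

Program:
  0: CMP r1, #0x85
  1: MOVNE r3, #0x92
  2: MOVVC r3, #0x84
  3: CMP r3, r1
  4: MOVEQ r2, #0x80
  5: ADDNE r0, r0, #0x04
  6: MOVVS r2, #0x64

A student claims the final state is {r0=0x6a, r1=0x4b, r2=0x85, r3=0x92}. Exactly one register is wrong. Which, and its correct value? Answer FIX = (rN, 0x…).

FIX = (r2, 0x64)

[0] flags=1001 → (cmp)
[1] flags=1001 NE?T → r3=0x92
[2] flags=1001 VC?F → skip
[3] flags=0011 → (cmp)
[4] flags=0011 EQ?F → skip
[5] flags=0011 NE?T → r0=0x6a
[6] flags=0011 VS?T → r2=0x64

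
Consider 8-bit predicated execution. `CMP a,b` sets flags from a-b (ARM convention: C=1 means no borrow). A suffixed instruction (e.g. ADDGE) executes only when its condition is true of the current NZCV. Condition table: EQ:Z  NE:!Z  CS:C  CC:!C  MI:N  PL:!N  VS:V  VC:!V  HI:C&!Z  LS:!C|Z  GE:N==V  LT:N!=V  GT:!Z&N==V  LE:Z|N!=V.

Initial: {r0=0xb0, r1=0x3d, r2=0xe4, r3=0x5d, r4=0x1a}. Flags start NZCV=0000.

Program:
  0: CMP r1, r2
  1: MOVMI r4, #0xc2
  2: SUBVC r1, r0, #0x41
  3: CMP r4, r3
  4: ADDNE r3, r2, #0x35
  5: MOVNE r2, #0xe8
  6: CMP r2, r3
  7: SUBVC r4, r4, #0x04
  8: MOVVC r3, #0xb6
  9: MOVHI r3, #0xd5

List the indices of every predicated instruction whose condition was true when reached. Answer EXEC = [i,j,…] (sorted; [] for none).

EXEC = [2,4,5,7,8,9]

[0] flags=0000 → (cmp)
[1] flags=0000 MI?F → skip
[2] flags=0000 VC?T → r1=0x6f
[3] flags=1000 → (cmp)
[4] flags=1000 NE?T → r3=0x19
[5] flags=1000 NE?T → r2=0xe8
[6] flags=1010 → (cmp)
[7] flags=1010 VC?T → r4=0x16
[8] flags=1010 VC?T → r3=0xb6
[9] flags=1010 HI?T → r3=0xd5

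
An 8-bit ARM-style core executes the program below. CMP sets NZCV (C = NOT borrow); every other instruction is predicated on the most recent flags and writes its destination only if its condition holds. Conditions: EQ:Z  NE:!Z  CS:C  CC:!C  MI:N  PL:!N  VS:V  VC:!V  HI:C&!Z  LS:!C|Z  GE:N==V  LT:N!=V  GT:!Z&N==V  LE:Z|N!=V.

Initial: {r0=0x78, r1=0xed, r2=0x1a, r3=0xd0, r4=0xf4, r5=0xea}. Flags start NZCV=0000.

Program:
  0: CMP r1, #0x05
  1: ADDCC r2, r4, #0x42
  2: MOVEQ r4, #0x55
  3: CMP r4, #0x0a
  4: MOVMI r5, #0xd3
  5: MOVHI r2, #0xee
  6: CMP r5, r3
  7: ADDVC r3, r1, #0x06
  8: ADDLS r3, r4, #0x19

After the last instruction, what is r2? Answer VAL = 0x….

VAL = 0xee

0: ✓ CMP  NZCV=1010
1: · ADDCC
2: · MOVEQ
3: ✓ CMP  NZCV=1010
4: ✓ MOVMI  r5←0xd3
5: ✓ MOVHI  r2←0xee
6: ✓ CMP  NZCV=0010
7: ✓ ADDVC  r3←0xf3
8: · ADDLS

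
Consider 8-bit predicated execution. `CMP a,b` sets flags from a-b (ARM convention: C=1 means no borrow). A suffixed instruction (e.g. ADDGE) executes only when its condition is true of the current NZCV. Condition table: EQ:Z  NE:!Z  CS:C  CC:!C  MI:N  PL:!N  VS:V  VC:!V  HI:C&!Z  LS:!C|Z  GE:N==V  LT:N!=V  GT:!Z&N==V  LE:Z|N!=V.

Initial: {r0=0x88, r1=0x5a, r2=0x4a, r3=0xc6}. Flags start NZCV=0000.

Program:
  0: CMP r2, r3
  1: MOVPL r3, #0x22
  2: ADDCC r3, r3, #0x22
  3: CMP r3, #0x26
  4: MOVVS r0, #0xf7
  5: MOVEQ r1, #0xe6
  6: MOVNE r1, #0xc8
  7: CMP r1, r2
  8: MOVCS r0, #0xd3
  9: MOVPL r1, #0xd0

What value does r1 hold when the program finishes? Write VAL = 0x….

0: ✓ CMP  NZCV=1001
1: · MOVPL
2: ✓ ADDCC  r3←0xe8
3: ✓ CMP  NZCV=1010
4: · MOVVS
5: · MOVEQ
6: ✓ MOVNE  r1←0xc8
7: ✓ CMP  NZCV=0011
8: ✓ MOVCS  r0←0xd3
9: ✓ MOVPL  r1←0xd0

VAL = 0xd0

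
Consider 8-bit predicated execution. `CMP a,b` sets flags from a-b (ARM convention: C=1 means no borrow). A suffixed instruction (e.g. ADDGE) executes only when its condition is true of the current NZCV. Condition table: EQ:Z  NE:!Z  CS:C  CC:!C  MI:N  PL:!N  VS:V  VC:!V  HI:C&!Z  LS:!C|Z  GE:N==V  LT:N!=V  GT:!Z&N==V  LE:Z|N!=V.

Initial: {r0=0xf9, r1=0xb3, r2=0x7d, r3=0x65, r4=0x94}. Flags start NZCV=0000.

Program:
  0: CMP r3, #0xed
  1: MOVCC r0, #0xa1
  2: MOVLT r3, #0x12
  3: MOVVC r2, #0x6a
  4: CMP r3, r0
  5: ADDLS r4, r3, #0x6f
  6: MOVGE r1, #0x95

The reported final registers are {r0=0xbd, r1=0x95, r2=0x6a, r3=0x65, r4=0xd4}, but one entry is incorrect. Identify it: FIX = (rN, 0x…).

0: ✓ CMP  NZCV=0000
1: ✓ MOVCC  r0←0xa1
2: · MOVLT
3: ✓ MOVVC  r2←0x6a
4: ✓ CMP  NZCV=1001
5: ✓ ADDLS  r4←0xd4
6: ✓ MOVGE  r1←0x95

FIX = (r0, 0xa1)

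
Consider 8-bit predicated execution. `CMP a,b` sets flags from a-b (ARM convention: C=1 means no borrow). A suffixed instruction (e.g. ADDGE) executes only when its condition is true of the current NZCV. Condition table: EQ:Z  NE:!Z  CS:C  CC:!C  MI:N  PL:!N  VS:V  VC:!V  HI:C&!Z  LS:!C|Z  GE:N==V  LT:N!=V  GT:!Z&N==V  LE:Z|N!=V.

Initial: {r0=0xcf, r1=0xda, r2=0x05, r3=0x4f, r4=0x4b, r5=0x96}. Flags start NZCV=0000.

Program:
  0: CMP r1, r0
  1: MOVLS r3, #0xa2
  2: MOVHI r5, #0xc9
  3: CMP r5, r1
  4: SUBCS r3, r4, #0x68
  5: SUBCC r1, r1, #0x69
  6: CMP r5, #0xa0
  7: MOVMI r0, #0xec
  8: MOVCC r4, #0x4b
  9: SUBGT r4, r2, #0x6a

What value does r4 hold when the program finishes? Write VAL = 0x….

0: ✓ CMP  NZCV=0010
1: · MOVLS
2: ✓ MOVHI  r5←0xc9
3: ✓ CMP  NZCV=1000
4: · SUBCS
5: ✓ SUBCC  r1←0x71
6: ✓ CMP  NZCV=0010
7: · MOVMI
8: · MOVCC
9: ✓ SUBGT  r4←0x9b

VAL = 0x9b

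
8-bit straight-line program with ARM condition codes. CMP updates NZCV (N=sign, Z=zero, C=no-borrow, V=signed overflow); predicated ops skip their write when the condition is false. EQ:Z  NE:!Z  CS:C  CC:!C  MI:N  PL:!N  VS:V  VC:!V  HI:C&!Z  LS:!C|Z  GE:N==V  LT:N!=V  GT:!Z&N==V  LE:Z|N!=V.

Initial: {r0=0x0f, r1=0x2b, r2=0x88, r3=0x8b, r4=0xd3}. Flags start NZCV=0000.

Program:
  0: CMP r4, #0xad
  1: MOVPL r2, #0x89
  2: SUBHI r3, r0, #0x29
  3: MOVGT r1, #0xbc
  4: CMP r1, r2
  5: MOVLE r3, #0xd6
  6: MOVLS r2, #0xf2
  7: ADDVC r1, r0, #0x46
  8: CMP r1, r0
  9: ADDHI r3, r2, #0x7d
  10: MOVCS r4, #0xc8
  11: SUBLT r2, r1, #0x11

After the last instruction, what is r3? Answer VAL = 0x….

0: ✓ CMP  NZCV=0010
1: ✓ MOVPL  r2←0x89
2: ✓ SUBHI  r3←0xe6
3: ✓ MOVGT  r1←0xbc
4: ✓ CMP  NZCV=0010
5: · MOVLE
6: · MOVLS
7: ✓ ADDVC  r1←0x55
8: ✓ CMP  NZCV=0010
9: ✓ ADDHI  r3←0x06
10: ✓ MOVCS  r4←0xc8
11: · SUBLT

VAL = 0x06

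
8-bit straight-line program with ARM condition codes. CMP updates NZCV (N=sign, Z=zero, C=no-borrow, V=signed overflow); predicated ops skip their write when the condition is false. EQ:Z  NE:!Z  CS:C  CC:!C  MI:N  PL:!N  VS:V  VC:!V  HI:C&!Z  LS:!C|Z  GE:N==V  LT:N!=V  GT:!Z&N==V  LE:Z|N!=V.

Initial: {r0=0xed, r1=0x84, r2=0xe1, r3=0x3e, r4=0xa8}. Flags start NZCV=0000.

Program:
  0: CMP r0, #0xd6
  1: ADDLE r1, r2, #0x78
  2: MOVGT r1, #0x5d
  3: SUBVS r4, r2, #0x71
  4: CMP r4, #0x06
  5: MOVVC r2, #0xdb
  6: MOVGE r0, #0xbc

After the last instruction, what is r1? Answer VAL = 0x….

[0] flags=0010 → (cmp)
[1] flags=0010 LE?F → skip
[2] flags=0010 GT?T → r1=0x5d
[3] flags=0010 VS?F → skip
[4] flags=1010 → (cmp)
[5] flags=1010 VC?T → r2=0xdb
[6] flags=1010 GE?F → skip

VAL = 0x5d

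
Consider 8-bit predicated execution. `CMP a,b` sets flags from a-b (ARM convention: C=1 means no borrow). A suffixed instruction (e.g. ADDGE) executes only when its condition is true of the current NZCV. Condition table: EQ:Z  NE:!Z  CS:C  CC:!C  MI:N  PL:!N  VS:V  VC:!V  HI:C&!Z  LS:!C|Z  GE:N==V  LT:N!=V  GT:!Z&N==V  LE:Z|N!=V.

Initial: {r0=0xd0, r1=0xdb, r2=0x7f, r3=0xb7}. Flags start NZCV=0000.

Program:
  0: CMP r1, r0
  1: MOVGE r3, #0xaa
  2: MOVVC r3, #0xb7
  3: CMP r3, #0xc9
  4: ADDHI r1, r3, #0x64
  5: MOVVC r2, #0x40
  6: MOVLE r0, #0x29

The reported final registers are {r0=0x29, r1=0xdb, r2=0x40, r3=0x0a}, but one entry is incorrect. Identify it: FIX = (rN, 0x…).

FIX = (r3, 0xb7)

[0] flags=0010 → (cmp)
[1] flags=0010 GE?T → r3=0xaa
[2] flags=0010 VC?T → r3=0xb7
[3] flags=1000 → (cmp)
[4] flags=1000 HI?F → skip
[5] flags=1000 VC?T → r2=0x40
[6] flags=1000 LE?T → r0=0x29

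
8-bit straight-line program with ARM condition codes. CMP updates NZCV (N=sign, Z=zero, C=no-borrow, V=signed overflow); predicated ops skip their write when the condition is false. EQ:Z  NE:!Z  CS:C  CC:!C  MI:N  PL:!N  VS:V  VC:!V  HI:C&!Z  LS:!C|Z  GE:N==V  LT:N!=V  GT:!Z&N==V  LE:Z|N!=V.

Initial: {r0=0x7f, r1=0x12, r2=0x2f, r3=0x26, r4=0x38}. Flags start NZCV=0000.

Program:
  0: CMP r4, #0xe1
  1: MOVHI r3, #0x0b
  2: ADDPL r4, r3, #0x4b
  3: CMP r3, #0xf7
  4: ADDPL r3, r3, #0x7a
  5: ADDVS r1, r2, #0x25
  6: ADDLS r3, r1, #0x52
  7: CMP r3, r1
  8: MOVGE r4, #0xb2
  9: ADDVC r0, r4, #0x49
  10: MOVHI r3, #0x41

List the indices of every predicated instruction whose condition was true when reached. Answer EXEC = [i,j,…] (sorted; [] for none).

[0] flags=0000 → (cmp)
[1] flags=0000 HI?F → skip
[2] flags=0000 PL?T → r4=0x71
[3] flags=0000 → (cmp)
[4] flags=0000 PL?T → r3=0xa0
[5] flags=0000 VS?F → skip
[6] flags=0000 LS?T → r3=0x64
[7] flags=0010 → (cmp)
[8] flags=0010 GE?T → r4=0xb2
[9] flags=0010 VC?T → r0=0xfb
[10] flags=0010 HI?T → r3=0x41

EXEC = [2,4,6,8,9,10]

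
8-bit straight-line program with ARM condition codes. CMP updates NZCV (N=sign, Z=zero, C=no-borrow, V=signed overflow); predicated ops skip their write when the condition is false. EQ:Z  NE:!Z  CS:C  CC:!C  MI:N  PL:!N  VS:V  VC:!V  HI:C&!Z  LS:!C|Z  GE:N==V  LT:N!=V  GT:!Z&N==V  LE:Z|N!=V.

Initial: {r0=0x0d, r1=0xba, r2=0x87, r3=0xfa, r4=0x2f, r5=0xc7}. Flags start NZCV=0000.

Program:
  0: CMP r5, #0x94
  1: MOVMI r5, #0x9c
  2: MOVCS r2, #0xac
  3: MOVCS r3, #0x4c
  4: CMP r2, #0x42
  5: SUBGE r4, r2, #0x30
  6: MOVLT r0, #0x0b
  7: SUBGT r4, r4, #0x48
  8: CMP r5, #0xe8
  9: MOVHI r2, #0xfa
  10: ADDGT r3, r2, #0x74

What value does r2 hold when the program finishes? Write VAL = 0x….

VAL = 0xac

0: ✓ CMP  NZCV=0010
1: · MOVMI
2: ✓ MOVCS  r2←0xac
3: ✓ MOVCS  r3←0x4c
4: ✓ CMP  NZCV=0011
5: · SUBGE
6: ✓ MOVLT  r0←0x0b
7: · SUBGT
8: ✓ CMP  NZCV=1000
9: · MOVHI
10: · ADDGT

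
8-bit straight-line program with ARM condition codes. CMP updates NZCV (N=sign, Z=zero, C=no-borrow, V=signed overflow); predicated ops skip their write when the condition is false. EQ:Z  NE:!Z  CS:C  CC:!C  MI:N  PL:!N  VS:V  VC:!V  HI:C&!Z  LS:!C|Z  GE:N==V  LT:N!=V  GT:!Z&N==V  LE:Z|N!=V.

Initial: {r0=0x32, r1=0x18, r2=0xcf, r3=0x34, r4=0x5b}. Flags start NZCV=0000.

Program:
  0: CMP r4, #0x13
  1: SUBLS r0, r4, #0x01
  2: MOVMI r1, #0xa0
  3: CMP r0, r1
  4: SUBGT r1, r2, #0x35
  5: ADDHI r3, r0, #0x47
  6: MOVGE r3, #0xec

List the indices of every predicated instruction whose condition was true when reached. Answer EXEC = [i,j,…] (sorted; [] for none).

0: ✓ CMP  NZCV=0010
1: · SUBLS
2: · MOVMI
3: ✓ CMP  NZCV=0010
4: ✓ SUBGT  r1←0x9a
5: ✓ ADDHI  r3←0x79
6: ✓ MOVGE  r3←0xec

EXEC = [4,5,6]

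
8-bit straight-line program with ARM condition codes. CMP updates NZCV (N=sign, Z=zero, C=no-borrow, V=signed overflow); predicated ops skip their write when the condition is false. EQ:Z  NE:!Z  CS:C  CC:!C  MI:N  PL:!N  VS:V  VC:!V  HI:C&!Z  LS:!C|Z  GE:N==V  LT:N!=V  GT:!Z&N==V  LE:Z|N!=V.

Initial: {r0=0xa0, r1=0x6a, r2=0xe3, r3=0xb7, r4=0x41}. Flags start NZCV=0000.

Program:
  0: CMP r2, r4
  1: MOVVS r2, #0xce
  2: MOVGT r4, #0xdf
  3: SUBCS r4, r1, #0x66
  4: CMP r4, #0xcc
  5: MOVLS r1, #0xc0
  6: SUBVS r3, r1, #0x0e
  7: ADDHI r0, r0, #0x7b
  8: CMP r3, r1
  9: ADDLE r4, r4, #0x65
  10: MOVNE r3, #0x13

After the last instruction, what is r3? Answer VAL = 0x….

VAL = 0x13

0: ✓ CMP  NZCV=1010
1: · MOVVS
2: · MOVGT
3: ✓ SUBCS  r4←0x04
4: ✓ CMP  NZCV=0000
5: ✓ MOVLS  r1←0xc0
6: · SUBVS
7: · ADDHI
8: ✓ CMP  NZCV=1000
9: ✓ ADDLE  r4←0x69
10: ✓ MOVNE  r3←0x13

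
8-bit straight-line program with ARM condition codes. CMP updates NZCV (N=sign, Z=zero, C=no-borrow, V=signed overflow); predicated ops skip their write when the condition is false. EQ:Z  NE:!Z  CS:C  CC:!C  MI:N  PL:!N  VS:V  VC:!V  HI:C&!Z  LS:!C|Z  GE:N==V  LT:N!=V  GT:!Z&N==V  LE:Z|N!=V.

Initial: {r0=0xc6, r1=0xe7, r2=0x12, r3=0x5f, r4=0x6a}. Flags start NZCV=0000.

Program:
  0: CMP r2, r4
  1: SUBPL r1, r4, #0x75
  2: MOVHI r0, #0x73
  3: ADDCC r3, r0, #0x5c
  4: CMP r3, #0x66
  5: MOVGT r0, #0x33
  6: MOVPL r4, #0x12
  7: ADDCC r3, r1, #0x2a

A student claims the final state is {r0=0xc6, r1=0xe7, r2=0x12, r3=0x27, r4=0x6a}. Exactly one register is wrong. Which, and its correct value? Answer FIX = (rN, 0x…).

FIX = (r3, 0x11)

[0] flags=1000 → (cmp)
[1] flags=1000 PL?F → skip
[2] flags=1000 HI?F → skip
[3] flags=1000 CC?T → r3=0x22
[4] flags=1000 → (cmp)
[5] flags=1000 GT?F → skip
[6] flags=1000 PL?F → skip
[7] flags=1000 CC?T → r3=0x11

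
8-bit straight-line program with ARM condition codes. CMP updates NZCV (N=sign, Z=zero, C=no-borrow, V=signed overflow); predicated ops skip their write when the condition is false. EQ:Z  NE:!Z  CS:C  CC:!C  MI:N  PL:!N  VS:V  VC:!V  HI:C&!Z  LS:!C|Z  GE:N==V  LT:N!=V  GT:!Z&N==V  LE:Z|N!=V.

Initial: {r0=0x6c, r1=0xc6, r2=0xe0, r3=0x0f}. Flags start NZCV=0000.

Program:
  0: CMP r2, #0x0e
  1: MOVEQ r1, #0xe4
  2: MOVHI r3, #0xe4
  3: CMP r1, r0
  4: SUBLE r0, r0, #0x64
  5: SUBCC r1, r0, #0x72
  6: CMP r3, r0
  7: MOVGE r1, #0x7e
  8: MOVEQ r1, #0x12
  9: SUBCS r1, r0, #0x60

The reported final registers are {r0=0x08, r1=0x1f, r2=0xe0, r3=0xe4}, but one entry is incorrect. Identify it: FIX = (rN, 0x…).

FIX = (r1, 0xa8)

0: ✓ CMP  NZCV=1010
1: · MOVEQ
2: ✓ MOVHI  r3←0xe4
3: ✓ CMP  NZCV=0011
4: ✓ SUBLE  r0←0x08
5: · SUBCC
6: ✓ CMP  NZCV=1010
7: · MOVGE
8: · MOVEQ
9: ✓ SUBCS  r1←0xa8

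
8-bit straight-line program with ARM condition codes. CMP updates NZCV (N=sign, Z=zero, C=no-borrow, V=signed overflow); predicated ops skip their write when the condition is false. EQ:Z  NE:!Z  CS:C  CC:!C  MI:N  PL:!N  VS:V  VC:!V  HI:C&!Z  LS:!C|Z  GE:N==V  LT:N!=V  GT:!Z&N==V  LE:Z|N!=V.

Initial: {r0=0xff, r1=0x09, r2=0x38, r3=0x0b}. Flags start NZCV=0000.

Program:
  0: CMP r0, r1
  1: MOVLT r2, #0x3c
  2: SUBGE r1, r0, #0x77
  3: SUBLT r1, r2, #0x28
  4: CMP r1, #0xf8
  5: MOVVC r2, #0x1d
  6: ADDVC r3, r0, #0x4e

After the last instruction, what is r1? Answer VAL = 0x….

VAL = 0x14

0: ✓ CMP  NZCV=1010
1: ✓ MOVLT  r2←0x3c
2: · SUBGE
3: ✓ SUBLT  r1←0x14
4: ✓ CMP  NZCV=0000
5: ✓ MOVVC  r2←0x1d
6: ✓ ADDVC  r3←0x4d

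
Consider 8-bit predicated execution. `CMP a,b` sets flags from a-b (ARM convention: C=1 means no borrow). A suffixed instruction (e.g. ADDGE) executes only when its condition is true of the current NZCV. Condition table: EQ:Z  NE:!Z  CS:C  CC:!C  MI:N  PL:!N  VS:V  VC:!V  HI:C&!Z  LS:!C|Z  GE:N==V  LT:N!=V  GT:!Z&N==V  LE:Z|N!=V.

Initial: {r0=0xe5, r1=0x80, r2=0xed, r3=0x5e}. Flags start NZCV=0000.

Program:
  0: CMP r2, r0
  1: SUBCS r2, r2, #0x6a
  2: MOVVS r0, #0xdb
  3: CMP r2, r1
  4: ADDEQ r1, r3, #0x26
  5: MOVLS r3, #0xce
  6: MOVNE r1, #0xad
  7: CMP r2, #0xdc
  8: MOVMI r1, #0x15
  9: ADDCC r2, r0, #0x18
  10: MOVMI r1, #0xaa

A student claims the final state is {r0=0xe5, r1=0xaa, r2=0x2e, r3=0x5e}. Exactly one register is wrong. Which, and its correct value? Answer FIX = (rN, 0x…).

FIX = (r2, 0xfd)

0: ✓ CMP  NZCV=0010
1: ✓ SUBCS  r2←0x83
2: · MOVVS
3: ✓ CMP  NZCV=0010
4: · ADDEQ
5: · MOVLS
6: ✓ MOVNE  r1←0xad
7: ✓ CMP  NZCV=1000
8: ✓ MOVMI  r1←0x15
9: ✓ ADDCC  r2←0xfd
10: ✓ MOVMI  r1←0xaa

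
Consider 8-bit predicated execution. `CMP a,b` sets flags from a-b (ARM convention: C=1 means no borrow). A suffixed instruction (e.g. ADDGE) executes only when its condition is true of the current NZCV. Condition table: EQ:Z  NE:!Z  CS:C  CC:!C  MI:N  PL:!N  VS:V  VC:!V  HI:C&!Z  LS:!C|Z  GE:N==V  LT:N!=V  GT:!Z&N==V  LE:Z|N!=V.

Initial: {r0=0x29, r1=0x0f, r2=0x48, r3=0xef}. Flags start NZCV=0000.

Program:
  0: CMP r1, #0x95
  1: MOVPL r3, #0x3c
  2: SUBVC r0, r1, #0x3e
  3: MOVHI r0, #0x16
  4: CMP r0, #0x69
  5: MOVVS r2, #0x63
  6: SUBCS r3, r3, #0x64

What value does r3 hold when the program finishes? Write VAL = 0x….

VAL = 0xd8

0: ✓ CMP  NZCV=0000
1: ✓ MOVPL  r3←0x3c
2: ✓ SUBVC  r0←0xd1
3: · MOVHI
4: ✓ CMP  NZCV=0011
5: ✓ MOVVS  r2←0x63
6: ✓ SUBCS  r3←0xd8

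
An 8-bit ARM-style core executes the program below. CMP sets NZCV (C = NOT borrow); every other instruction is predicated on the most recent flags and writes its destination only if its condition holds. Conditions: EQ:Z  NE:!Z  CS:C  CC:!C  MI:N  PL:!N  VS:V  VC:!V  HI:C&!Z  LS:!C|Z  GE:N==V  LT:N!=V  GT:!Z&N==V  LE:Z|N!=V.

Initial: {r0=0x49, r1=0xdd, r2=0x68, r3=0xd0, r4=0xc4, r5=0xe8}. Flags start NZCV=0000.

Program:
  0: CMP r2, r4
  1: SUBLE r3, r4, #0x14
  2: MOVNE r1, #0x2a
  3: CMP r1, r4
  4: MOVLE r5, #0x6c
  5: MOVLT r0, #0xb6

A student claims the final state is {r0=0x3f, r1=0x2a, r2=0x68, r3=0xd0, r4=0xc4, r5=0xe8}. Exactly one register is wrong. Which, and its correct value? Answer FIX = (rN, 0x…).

FIX = (r0, 0x49)

[0] flags=1001 → (cmp)
[1] flags=1001 LE?F → skip
[2] flags=1001 NE?T → r1=0x2a
[3] flags=0000 → (cmp)
[4] flags=0000 LE?F → skip
[5] flags=0000 LT?F → skip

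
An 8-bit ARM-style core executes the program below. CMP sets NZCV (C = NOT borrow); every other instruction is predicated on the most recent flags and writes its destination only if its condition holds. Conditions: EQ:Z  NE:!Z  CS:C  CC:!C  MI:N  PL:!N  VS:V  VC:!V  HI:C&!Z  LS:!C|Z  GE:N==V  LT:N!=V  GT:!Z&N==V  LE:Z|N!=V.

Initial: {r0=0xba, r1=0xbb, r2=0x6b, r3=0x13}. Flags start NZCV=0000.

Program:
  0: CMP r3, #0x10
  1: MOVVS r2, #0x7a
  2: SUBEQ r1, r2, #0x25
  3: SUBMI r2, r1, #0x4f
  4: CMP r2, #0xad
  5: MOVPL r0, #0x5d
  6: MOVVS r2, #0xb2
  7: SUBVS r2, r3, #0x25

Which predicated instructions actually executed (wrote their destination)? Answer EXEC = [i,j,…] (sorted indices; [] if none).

EXEC = [6,7]

0: ✓ CMP  NZCV=0010
1: · MOVVS
2: · SUBEQ
3: · SUBMI
4: ✓ CMP  NZCV=1001
5: · MOVPL
6: ✓ MOVVS  r2←0xb2
7: ✓ SUBVS  r2←0xee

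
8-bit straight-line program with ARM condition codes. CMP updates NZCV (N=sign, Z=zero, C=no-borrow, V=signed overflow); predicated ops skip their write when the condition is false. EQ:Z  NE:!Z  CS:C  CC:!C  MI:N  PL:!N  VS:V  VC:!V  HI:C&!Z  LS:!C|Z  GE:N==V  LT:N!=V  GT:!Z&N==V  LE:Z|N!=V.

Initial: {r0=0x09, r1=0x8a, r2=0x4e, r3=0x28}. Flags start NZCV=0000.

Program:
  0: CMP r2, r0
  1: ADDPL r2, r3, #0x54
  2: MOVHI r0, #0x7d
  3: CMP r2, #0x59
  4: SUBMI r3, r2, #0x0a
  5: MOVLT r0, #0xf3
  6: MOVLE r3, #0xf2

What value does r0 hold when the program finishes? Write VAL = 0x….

[0] flags=0010 → (cmp)
[1] flags=0010 PL?T → r2=0x7c
[2] flags=0010 HI?T → r0=0x7d
[3] flags=0010 → (cmp)
[4] flags=0010 MI?F → skip
[5] flags=0010 LT?F → skip
[6] flags=0010 LE?F → skip

VAL = 0x7d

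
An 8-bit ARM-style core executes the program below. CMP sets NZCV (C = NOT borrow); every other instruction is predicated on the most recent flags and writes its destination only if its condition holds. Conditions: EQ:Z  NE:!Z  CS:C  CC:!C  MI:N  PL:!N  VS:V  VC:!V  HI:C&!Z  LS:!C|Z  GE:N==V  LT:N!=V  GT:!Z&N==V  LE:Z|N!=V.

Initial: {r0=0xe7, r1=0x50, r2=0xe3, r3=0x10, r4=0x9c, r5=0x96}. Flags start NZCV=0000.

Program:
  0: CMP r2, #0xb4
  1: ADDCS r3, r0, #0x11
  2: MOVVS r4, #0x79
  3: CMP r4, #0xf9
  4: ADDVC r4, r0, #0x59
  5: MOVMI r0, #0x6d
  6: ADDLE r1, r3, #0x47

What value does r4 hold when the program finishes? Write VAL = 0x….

[0] flags=0010 → (cmp)
[1] flags=0010 CS?T → r3=0xf8
[2] flags=0010 VS?F → skip
[3] flags=1000 → (cmp)
[4] flags=1000 VC?T → r4=0x40
[5] flags=1000 MI?T → r0=0x6d
[6] flags=1000 LE?T → r1=0x3f

VAL = 0x40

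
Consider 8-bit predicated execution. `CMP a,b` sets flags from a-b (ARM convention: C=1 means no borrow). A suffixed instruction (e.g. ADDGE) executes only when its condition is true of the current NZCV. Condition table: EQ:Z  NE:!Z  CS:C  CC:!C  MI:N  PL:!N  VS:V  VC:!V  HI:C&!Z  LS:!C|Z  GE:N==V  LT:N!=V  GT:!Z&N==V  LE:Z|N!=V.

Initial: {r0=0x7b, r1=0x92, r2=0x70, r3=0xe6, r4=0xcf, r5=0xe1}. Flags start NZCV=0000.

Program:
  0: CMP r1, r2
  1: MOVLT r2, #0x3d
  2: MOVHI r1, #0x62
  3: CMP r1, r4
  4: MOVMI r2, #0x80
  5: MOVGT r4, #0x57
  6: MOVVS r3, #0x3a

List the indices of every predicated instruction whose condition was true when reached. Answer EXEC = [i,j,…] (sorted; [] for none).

EXEC = [1,2,4,5,6]

0: ✓ CMP  NZCV=0011
1: ✓ MOVLT  r2←0x3d
2: ✓ MOVHI  r1←0x62
3: ✓ CMP  NZCV=1001
4: ✓ MOVMI  r2←0x80
5: ✓ MOVGT  r4←0x57
6: ✓ MOVVS  r3←0x3a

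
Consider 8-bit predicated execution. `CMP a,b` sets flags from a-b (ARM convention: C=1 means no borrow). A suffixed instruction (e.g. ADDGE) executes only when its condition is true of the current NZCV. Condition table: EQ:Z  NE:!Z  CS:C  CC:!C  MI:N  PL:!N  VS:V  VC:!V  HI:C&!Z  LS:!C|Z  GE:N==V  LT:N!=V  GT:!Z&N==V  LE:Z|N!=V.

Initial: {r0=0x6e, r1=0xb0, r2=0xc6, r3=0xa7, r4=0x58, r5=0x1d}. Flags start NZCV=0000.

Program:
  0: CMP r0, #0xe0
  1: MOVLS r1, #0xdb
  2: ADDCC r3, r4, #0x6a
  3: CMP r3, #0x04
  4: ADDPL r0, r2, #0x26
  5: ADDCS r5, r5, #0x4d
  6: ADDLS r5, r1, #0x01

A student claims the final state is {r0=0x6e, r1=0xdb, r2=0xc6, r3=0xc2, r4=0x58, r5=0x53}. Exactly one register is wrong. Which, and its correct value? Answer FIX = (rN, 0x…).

[0] flags=1001 → (cmp)
[1] flags=1001 LS?T → r1=0xdb
[2] flags=1001 CC?T → r3=0xc2
[3] flags=1010 → (cmp)
[4] flags=1010 PL?F → skip
[5] flags=1010 CS?T → r5=0x6a
[6] flags=1010 LS?F → skip

FIX = (r5, 0x6a)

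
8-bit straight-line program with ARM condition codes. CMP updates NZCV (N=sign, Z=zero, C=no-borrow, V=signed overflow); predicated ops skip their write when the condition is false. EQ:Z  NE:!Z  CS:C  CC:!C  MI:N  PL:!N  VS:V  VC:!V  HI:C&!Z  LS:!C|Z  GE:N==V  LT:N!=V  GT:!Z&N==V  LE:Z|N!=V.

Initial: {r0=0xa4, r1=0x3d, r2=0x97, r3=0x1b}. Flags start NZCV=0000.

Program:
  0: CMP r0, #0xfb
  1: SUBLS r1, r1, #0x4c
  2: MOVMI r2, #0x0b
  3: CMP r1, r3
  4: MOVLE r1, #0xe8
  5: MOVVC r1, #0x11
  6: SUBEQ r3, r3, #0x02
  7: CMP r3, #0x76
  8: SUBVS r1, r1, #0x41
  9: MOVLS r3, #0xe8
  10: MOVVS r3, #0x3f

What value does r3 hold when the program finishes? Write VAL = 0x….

0: ✓ CMP  NZCV=1000
1: ✓ SUBLS  r1←0xf1
2: ✓ MOVMI  r2←0x0b
3: ✓ CMP  NZCV=1010
4: ✓ MOVLE  r1←0xe8
5: ✓ MOVVC  r1←0x11
6: · SUBEQ
7: ✓ CMP  NZCV=1000
8: · SUBVS
9: ✓ MOVLS  r3←0xe8
10: · MOVVS

VAL = 0xe8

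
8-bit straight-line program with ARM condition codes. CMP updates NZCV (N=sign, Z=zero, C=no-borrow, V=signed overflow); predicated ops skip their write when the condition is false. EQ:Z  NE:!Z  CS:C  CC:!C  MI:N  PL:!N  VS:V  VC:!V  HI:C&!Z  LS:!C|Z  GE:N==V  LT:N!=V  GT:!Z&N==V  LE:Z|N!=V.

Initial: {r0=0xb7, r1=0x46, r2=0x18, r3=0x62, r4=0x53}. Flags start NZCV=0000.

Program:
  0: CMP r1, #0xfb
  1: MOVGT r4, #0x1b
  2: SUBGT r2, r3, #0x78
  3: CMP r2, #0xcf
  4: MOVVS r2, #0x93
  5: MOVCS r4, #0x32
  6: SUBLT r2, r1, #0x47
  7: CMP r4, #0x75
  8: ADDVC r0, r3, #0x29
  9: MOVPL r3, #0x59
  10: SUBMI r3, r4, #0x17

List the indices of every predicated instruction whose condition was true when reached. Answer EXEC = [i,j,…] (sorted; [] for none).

[0] flags=0000 → (cmp)
[1] flags=0000 GT?T → r4=0x1b
[2] flags=0000 GT?T → r2=0xea
[3] flags=0010 → (cmp)
[4] flags=0010 VS?F → skip
[5] flags=0010 CS?T → r4=0x32
[6] flags=0010 LT?F → skip
[7] flags=1000 → (cmp)
[8] flags=1000 VC?T → r0=0x8b
[9] flags=1000 PL?F → skip
[10] flags=1000 MI?T → r3=0x1b

EXEC = [1,2,5,8,10]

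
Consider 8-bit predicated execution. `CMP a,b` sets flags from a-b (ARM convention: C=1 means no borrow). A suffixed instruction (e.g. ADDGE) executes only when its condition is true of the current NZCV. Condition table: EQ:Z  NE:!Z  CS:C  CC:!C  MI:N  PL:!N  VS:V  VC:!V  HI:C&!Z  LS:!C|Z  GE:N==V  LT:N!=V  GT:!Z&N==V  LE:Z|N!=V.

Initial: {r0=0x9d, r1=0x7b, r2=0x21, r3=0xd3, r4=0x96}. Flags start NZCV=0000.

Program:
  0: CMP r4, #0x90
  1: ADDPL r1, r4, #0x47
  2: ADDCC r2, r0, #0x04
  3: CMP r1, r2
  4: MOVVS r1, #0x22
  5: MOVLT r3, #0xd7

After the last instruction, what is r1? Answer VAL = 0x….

0: ✓ CMP  NZCV=0010
1: ✓ ADDPL  r1←0xdd
2: · ADDCC
3: ✓ CMP  NZCV=1010
4: · MOVVS
5: ✓ MOVLT  r3←0xd7

VAL = 0xdd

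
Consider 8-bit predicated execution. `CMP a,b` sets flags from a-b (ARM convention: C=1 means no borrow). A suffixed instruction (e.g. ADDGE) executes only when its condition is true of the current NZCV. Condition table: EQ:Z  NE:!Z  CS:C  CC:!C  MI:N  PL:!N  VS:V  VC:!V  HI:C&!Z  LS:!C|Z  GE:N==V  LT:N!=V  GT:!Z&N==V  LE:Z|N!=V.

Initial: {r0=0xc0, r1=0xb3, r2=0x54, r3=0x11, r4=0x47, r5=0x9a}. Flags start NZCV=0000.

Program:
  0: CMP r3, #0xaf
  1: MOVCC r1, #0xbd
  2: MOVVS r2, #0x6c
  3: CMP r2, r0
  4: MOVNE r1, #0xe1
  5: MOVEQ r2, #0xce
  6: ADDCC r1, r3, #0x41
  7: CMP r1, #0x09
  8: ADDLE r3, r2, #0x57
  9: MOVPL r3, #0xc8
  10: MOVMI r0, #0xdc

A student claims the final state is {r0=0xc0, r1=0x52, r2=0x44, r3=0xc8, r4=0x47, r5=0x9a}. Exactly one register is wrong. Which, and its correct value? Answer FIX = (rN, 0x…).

FIX = (r2, 0x54)

0: ✓ CMP  NZCV=0000
1: ✓ MOVCC  r1←0xbd
2: · MOVVS
3: ✓ CMP  NZCV=1001
4: ✓ MOVNE  r1←0xe1
5: · MOVEQ
6: ✓ ADDCC  r1←0x52
7: ✓ CMP  NZCV=0010
8: · ADDLE
9: ✓ MOVPL  r3←0xc8
10: · MOVMI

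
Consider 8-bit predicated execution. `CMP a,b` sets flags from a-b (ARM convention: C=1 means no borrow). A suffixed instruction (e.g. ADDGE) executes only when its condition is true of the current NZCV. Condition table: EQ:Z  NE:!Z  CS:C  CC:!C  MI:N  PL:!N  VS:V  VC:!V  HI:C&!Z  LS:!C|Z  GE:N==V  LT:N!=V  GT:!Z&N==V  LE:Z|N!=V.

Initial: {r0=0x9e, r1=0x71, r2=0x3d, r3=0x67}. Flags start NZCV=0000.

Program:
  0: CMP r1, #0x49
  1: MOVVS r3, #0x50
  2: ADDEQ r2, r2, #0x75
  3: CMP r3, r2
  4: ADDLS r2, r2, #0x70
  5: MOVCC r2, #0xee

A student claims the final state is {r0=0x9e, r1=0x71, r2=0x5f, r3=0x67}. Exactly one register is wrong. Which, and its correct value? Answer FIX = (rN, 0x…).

FIX = (r2, 0x3d)

0: ✓ CMP  NZCV=0010
1: · MOVVS
2: · ADDEQ
3: ✓ CMP  NZCV=0010
4: · ADDLS
5: · MOVCC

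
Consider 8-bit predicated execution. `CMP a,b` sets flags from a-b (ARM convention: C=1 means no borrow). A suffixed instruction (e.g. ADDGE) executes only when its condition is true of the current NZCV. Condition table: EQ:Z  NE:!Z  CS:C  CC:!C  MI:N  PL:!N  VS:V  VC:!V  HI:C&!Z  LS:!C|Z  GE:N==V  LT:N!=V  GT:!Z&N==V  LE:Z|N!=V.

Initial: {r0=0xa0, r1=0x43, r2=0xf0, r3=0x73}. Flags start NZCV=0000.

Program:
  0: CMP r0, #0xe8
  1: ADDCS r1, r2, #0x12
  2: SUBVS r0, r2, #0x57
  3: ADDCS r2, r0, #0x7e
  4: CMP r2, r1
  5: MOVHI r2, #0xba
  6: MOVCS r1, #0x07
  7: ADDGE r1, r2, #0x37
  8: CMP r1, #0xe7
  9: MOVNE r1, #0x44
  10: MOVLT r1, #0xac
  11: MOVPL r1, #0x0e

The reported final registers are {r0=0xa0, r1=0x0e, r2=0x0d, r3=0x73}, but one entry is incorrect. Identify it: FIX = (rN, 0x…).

FIX = (r2, 0xba)

0: ✓ CMP  NZCV=1000
1: · ADDCS
2: · SUBVS
3: · ADDCS
4: ✓ CMP  NZCV=1010
5: ✓ MOVHI  r2←0xba
6: ✓ MOVCS  r1←0x07
7: · ADDGE
8: ✓ CMP  NZCV=0000
9: ✓ MOVNE  r1←0x44
10: · MOVLT
11: ✓ MOVPL  r1←0x0e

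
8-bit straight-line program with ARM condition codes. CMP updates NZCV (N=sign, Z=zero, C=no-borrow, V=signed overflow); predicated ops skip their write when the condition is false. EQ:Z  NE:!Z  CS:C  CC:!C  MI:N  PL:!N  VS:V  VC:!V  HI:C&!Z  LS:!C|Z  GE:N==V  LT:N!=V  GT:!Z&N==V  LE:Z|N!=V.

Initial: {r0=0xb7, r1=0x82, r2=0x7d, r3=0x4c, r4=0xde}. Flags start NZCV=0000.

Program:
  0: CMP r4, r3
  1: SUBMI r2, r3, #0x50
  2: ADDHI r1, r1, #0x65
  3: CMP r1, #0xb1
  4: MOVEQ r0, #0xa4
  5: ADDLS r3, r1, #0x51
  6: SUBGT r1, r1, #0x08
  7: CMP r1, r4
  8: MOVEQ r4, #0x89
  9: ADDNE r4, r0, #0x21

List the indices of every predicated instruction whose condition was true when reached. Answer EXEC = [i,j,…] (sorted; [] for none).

0: ✓ CMP  NZCV=1010
1: ✓ SUBMI  r2←0xfc
2: ✓ ADDHI  r1←0xe7
3: ✓ CMP  NZCV=0010
4: · MOVEQ
5: · ADDLS
6: ✓ SUBGT  r1←0xdf
7: ✓ CMP  NZCV=0010
8: · MOVEQ
9: ✓ ADDNE  r4←0xd8

EXEC = [1,2,6,9]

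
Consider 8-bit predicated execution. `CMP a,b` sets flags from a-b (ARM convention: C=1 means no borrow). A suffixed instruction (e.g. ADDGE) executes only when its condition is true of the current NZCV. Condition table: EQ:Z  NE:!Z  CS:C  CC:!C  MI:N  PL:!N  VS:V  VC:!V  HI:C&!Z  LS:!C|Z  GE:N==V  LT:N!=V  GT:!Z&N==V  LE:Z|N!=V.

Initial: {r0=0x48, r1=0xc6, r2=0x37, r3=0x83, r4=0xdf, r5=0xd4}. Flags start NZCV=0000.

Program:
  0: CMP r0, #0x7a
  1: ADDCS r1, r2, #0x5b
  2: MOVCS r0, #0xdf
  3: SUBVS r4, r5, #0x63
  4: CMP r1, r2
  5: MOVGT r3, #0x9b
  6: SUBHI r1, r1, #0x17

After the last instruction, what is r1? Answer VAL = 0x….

[0] flags=1000 → (cmp)
[1] flags=1000 CS?F → skip
[2] flags=1000 CS?F → skip
[3] flags=1000 VS?F → skip
[4] flags=1010 → (cmp)
[5] flags=1010 GT?F → skip
[6] flags=1010 HI?T → r1=0xaf

VAL = 0xaf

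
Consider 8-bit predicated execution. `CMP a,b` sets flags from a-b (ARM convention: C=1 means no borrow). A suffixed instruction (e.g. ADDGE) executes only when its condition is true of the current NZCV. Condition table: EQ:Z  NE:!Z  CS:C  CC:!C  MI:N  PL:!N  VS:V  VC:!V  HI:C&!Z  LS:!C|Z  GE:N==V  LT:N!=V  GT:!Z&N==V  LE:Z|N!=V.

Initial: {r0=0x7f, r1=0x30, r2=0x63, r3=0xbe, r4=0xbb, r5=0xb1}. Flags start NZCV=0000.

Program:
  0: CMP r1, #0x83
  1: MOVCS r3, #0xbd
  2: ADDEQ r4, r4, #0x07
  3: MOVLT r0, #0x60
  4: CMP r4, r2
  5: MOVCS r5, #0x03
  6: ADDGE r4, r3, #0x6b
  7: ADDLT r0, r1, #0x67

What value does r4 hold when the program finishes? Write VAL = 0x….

VAL = 0xbb

[0] flags=1001 → (cmp)
[1] flags=1001 CS?F → skip
[2] flags=1001 EQ?F → skip
[3] flags=1001 LT?F → skip
[4] flags=0011 → (cmp)
[5] flags=0011 CS?T → r5=0x03
[6] flags=0011 GE?F → skip
[7] flags=0011 LT?T → r0=0x97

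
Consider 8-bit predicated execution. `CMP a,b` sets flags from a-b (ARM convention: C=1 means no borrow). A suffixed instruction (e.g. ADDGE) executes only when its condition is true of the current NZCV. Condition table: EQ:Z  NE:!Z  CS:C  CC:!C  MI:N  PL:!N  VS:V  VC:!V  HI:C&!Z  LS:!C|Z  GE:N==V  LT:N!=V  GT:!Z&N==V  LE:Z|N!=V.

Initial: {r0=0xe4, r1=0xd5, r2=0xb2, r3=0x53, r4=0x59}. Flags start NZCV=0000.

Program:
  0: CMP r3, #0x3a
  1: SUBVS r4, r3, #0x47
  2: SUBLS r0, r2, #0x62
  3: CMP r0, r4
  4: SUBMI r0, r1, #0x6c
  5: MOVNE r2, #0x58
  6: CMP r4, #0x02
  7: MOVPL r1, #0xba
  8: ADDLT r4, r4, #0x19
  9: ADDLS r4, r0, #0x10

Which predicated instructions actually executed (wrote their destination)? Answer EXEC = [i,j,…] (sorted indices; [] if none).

[0] flags=0010 → (cmp)
[1] flags=0010 VS?F → skip
[2] flags=0010 LS?F → skip
[3] flags=1010 → (cmp)
[4] flags=1010 MI?T → r0=0x69
[5] flags=1010 NE?T → r2=0x58
[6] flags=0010 → (cmp)
[7] flags=0010 PL?T → r1=0xba
[8] flags=0010 LT?F → skip
[9] flags=0010 LS?F → skip

EXEC = [4,5,7]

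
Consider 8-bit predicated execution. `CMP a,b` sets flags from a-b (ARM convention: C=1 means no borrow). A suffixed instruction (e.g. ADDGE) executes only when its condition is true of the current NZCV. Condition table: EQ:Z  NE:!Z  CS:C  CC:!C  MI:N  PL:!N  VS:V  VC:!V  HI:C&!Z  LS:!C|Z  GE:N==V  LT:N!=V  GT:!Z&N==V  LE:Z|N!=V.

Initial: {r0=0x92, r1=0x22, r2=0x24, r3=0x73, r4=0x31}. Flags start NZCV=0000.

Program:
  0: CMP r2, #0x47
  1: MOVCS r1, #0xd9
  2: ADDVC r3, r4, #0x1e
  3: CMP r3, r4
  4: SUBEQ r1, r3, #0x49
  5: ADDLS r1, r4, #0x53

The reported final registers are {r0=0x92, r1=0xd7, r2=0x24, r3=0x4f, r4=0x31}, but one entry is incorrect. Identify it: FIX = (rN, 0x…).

[0] flags=1000 → (cmp)
[1] flags=1000 CS?F → skip
[2] flags=1000 VC?T → r3=0x4f
[3] flags=0010 → (cmp)
[4] flags=0010 EQ?F → skip
[5] flags=0010 LS?F → skip

FIX = (r1, 0x22)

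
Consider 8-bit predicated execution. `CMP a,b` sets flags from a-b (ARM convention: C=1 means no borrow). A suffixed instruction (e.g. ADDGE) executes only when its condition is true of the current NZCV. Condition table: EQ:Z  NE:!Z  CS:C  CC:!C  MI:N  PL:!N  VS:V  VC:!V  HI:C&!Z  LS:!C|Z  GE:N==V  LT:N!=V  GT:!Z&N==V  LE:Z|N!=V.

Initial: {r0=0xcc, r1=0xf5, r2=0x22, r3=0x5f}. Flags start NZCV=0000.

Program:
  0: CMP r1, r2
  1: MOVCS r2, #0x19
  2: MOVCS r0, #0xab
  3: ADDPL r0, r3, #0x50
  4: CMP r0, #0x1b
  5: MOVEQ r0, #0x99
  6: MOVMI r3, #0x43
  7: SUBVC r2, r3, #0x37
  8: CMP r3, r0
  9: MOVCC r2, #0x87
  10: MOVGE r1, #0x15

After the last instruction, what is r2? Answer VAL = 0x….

VAL = 0x87

0: ✓ CMP  NZCV=1010
1: ✓ MOVCS  r2←0x19
2: ✓ MOVCS  r0←0xab
3: · ADDPL
4: ✓ CMP  NZCV=1010
5: · MOVEQ
6: ✓ MOVMI  r3←0x43
7: ✓ SUBVC  r2←0x0c
8: ✓ CMP  NZCV=1001
9: ✓ MOVCC  r2←0x87
10: ✓ MOVGE  r1←0x15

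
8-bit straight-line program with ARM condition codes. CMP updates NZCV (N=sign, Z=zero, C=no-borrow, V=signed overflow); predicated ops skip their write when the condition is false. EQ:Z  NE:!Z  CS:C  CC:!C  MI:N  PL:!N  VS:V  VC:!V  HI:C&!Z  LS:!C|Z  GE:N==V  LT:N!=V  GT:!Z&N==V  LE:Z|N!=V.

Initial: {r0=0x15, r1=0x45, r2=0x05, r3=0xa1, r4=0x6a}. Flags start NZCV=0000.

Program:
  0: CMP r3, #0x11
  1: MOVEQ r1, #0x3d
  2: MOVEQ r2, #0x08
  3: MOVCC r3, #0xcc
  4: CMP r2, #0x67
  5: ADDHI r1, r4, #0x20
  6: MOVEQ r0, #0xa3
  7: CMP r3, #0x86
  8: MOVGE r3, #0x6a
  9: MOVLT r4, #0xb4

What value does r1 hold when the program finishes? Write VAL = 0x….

VAL = 0x45

[0] flags=1010 → (cmp)
[1] flags=1010 EQ?F → skip
[2] flags=1010 EQ?F → skip
[3] flags=1010 CC?F → skip
[4] flags=1000 → (cmp)
[5] flags=1000 HI?F → skip
[6] flags=1000 EQ?F → skip
[7] flags=0010 → (cmp)
[8] flags=0010 GE?T → r3=0x6a
[9] flags=0010 LT?F → skip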